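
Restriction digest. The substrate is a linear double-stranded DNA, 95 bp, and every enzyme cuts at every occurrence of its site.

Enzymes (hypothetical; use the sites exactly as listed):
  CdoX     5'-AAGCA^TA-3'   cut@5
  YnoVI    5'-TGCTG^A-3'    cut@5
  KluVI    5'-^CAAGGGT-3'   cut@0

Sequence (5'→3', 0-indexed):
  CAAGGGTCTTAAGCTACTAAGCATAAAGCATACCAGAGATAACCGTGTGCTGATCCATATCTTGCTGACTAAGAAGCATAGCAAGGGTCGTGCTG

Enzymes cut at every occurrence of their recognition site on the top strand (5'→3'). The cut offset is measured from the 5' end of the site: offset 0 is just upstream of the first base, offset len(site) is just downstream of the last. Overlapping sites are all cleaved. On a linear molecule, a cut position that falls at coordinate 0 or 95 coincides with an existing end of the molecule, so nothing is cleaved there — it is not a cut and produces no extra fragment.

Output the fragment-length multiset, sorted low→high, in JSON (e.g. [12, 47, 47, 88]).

Per-enzyme occurrences:
  CdoX AAGCATA/5: at [18, 25, 73] ⇒ [23, 30, 78]
  YnoVI TGCTGA/5: at [47, 62] ⇒ [52, 67]
  KluVI CAAGGGT/0: at [0, 81] ⇒ [81] (position 0 is a terminus of the linear molecule — no cut)

All cut coordinates (distinct, sorted): [23, 30, 52, 67, 78, 81]

Fragment lengths:
  [0,23): 23 bp
  [23,30): 7 bp
  [30,52): 22 bp
  [52,67): 15 bp
  [67,78): 11 bp
  [78,81): 3 bp
  [81,95): 14 bp

[3,7,11,14,15,22,23]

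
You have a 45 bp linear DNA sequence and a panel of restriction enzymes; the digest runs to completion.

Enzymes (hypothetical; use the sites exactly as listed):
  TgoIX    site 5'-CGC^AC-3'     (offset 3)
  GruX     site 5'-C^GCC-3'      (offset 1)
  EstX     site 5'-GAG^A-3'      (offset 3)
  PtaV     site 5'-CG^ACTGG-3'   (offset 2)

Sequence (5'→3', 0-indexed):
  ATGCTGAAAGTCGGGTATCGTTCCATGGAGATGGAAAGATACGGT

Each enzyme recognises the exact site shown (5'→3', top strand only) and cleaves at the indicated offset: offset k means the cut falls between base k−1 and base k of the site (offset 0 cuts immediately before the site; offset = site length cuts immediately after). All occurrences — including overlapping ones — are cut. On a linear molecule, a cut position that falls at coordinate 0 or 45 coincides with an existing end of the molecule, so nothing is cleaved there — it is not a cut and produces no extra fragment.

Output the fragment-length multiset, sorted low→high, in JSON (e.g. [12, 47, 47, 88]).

Site scan:
  TgoIX (CGCAC, off=3): no sites
  GruX (CGCC, off=1): no sites
  EstX (GAGA, off=3): starts [27] → cuts [30]
  PtaV (CGACTGG, off=2): no sites

Pooled cuts: [30]

Fragments:
  [0,30): 30 bp
  [30,45): 15 bp

[15,30]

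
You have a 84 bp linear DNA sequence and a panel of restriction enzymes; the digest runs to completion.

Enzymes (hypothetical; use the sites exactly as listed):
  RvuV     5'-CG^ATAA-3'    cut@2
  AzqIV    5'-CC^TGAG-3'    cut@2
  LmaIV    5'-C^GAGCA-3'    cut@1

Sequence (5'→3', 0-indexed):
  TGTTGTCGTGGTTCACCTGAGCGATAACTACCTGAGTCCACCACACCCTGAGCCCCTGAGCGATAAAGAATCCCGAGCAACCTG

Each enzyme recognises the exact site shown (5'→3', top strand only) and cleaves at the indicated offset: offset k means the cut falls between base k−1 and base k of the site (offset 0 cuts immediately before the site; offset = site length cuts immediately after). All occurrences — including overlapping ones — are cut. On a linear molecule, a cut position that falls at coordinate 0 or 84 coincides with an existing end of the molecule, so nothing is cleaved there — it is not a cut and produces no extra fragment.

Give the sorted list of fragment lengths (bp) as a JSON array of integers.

[6,6,8,9,10,12,16,17]

Scan for sites:
  RvuV CGATAA/2: at [21, 60] ⇒ [23, 62]
  AzqIV CCTGAG/2: at [15, 30, 46, 54] ⇒ [17, 32, 48, 56]
  LmaIV CGAGCA/1: at [73] ⇒ [74]

All cut coordinates (distinct, sorted): [17, 23, 32, 48, 56, 62, 74]

Fragments:
  [0,17): 17 bp
  [17,23): 6 bp
  [23,32): 9 bp
  [32,48): 16 bp
  [48,56): 8 bp
  [56,62): 6 bp
  [62,74): 12 bp
  [74,84): 10 bp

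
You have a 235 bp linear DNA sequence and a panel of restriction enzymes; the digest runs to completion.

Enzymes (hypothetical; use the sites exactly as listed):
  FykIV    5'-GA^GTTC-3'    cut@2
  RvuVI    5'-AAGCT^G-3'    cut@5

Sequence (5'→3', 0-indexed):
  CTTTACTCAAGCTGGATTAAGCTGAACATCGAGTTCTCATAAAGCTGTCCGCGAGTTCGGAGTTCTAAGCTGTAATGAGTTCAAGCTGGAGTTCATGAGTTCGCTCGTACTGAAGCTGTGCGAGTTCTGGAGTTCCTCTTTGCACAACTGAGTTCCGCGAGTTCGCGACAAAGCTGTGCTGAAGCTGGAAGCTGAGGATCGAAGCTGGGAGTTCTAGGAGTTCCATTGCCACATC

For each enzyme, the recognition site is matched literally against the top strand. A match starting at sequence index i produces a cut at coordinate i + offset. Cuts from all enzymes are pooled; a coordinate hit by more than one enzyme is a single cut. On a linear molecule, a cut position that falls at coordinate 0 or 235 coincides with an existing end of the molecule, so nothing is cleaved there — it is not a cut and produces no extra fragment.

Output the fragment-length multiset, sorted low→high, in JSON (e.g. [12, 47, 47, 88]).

Scan for sites:
  FykIV (GAGTTC, off=2): starts [30, 52, 59, 76, 88, 96, 121, 129, 149, 158, 208, 217] → cuts [32, 54, 61, 78, 90, 98, 123, 131, 151, 160, 210, 219]
  RvuVI (AAGCTG, off=5): starts [8, 18, 41, 66, 82, 112, 170, 181, 188, 201] → cuts [13, 23, 46, 71, 87, 117, 175, 186, 193, 206]

All cut coordinates (distinct, sorted): [13, 23, 32, 46, 54, 61, 71, 78, 87, 90, 98, 117, 123, 131, 151, 160, 175, 186, 193, 206, 210, 219]

Fragments:
  [0,13): 13 bp
  [13,23): 10 bp
  [23,32): 9 bp
  [32,46): 14 bp
  [46,54): 8 bp
  [54,61): 7 bp
  [61,71): 10 bp
  [71,78): 7 bp
  [78,87): 9 bp
  [87,90): 3 bp
  [90,98): 8 bp
  [98,117): 19 bp
  [117,123): 6 bp
  [123,131): 8 bp
  [131,151): 20 bp
  [151,160): 9 bp
  [160,175): 15 bp
  [175,186): 11 bp
  [186,193): 7 bp
  [193,206): 13 bp
  [206,210): 4 bp
  [210,219): 9 bp
  [219,235): 16 bp

[3,4,6,7,7,7,8,8,8,9,9,9,9,10,10,11,13,13,14,15,16,19,20]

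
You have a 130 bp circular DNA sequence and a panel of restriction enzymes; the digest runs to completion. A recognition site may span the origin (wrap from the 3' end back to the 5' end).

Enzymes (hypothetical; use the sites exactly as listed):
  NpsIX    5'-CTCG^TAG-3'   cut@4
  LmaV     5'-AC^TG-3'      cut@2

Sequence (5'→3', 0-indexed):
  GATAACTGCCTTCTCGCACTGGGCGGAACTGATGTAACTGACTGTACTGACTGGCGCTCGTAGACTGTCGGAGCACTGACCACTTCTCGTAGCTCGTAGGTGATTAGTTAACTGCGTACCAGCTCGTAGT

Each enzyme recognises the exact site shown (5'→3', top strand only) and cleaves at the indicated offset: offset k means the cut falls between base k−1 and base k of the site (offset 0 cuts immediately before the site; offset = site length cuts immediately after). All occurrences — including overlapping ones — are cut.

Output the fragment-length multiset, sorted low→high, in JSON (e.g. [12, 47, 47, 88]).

Scan for sites:
  NpsIX CTCGTAG/4: at [56, 85, 92, 122] ⇒ [60, 89, 96, 126]
  LmaV ACTG/2: at [4, 17, 27, 36, 40, 45, 49, 63, 74, 110] ⇒ [6, 19, 29, 38, 42, 47, 51, 65, 76, 112]

All cut coordinates (distinct, sorted): [6, 19, 29, 38, 42, 47, 51, 60, 65, 76, 89, 96, 112, 126]

Fragments:
  6→19: 13 bp
  19→29: 10 bp
  29→38: 9 bp
  38→42: 4 bp
  42→47: 5 bp
  47→51: 4 bp
  51→60: 9 bp
  60→65: 5 bp
  65→76: 11 bp
  76→89: 13 bp
  89→96: 7 bp
  96→112: 16 bp
  112→126: 14 bp
  126→6 (wrap): 130-126+6 = 10 bp

[4,4,5,5,7,9,9,10,10,11,13,13,14,16]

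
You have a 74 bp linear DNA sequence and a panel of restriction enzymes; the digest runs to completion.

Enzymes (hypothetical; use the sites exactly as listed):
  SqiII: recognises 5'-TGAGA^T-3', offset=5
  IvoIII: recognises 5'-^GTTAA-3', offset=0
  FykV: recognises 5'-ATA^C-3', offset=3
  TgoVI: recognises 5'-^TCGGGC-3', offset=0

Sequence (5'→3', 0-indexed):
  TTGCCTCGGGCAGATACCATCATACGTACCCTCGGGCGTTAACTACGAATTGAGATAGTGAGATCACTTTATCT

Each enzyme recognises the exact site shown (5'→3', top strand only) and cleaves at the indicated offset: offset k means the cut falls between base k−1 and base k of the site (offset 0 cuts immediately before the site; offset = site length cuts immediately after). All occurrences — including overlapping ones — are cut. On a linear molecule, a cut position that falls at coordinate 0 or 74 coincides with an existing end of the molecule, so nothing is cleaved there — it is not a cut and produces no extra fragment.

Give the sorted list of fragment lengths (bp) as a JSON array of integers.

[5,6,7,8,8,11,11,18]

Site scan:
  SqiII (TGAGAT, off=5): starts [50, 58] → cuts [55, 63]
  IvoIII (GTTAA, off=0): starts [37] → cuts [37]
  FykV (ATAC, off=3): starts [13, 21] → cuts [16, 24]
  TgoVI (TCGGGC, off=0): starts [5, 31] → cuts [5, 31]

All cut coordinates (distinct, sorted): [5, 16, 24, 31, 37, 55, 63]

Fragment lengths:
  [0,5): 5 bp
  [5,16): 11 bp
  [16,24): 8 bp
  [24,31): 7 bp
  [31,37): 6 bp
  [37,55): 18 bp
  [55,63): 8 bp
  [63,74): 11 bp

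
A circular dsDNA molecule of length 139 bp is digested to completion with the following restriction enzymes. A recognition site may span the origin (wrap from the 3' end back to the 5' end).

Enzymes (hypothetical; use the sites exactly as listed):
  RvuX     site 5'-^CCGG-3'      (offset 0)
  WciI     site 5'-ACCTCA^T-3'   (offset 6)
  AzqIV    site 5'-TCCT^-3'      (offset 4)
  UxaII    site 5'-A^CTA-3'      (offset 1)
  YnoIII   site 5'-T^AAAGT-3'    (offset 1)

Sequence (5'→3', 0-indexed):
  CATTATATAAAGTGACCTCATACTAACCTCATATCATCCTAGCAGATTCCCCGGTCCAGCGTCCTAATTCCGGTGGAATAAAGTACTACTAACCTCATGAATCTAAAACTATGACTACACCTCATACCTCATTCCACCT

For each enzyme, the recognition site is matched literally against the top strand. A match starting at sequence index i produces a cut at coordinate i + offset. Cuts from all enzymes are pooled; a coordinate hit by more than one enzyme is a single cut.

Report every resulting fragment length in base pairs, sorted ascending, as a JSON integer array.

[2,3,4,6,6,6,7,9,9,9,10,10,10,10,11,12,15]

Scan for sites:
  RvuX (CCGG, off=0): starts [50, 69] → cuts [50, 69]
  WciI (ACCTCAT, off=6): starts [14, 25, 91, 118, 125, 135] → cuts [2, 20, 31, 97, 124, 131]
  AzqIV (TCCT, off=4): starts [36, 61] → cuts [40, 65]
  UxaII (ACTA, off=1): starts [21, 84, 87, 107, 113] → cuts [22, 85, 88, 108, 114]
  YnoIII (TAAAGT, off=1): starts [7, 78] → cuts [8, 79]

Pooled cuts: [2, 8, 20, 22, 31, 40, 50, 65, 69, 79, 85, 88, 97, 108, 114, 124, 131]

Fragment lengths:
  2→8: 6 bp
  8→20: 12 bp
  20→22: 2 bp
  22→31: 9 bp
  31→40: 9 bp
  40→50: 10 bp
  50→65: 15 bp
  65→69: 4 bp
  69→79: 10 bp
  79→85: 6 bp
  85→88: 3 bp
  88→97: 9 bp
  97→108: 11 bp
  108→114: 6 bp
  114→124: 10 bp
  124→131: 7 bp
  131→2 (wrap): 139-131+2 = 10 bp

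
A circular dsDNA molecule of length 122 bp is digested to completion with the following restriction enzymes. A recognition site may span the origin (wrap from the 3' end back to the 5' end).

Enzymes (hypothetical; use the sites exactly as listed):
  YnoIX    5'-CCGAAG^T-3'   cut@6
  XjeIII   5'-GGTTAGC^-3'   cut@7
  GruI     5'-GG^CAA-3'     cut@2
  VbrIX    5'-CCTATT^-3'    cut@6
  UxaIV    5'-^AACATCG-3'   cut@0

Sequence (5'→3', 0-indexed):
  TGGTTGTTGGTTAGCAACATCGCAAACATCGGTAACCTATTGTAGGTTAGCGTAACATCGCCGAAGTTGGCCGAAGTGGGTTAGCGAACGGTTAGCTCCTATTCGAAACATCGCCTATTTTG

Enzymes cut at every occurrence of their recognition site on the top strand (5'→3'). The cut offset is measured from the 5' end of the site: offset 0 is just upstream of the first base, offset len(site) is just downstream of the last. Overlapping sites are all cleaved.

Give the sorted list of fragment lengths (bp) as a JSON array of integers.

[2,3,7,9,9,10,10,11,13,13,17,18]

Site scan:
  YnoIX (CCGAAGT, off=6): starts [60, 70] → cuts [66, 76]
  XjeIII (GGTTAGC, off=7): starts [8, 44, 78, 89] → cuts [15, 51, 85, 96]
  GruI (GGCAA, off=2): no sites
  VbrIX (CCTATT, off=6): starts [35, 97, 113] → cuts [41, 103, 119]
  UxaIV (AACATCG, off=0): starts [15, 24, 53, 106] → cuts [15, 24, 53, 106]

Pooled cuts: [15, 24, 41, 51, 53, 66, 76, 85, 96, 103, 106, 119]

Fragment lengths:
  15→24: 9 bp
  24→41: 17 bp
  41→51: 10 bp
  51→53: 2 bp
  53→66: 13 bp
  66→76: 10 bp
  76→85: 9 bp
  85→96: 11 bp
  96→103: 7 bp
  103→106: 3 bp
  106→119: 13 bp
  119→15 (wrap): 122-119+15 = 18 bp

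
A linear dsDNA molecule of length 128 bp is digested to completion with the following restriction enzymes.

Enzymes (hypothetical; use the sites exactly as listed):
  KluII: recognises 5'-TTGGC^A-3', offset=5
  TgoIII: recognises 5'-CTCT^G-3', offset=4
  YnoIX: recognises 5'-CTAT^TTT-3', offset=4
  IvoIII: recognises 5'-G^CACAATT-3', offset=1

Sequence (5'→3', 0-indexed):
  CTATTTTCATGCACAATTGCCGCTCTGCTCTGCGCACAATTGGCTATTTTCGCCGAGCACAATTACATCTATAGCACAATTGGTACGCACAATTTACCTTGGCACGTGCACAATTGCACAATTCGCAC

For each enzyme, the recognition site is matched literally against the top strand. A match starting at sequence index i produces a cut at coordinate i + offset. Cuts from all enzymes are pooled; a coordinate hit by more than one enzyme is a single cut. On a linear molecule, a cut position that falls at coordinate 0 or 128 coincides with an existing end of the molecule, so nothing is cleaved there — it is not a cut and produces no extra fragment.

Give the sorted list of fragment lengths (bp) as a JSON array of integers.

Per-enzyme occurrences:
  KluII TTGGCA/5: at [98] ⇒ [103]
  TgoIII CTCTG/4: at [22, 27] ⇒ [26, 31]
  YnoIX CTATTTT/4: at [0, 43] ⇒ [4, 47]
  IvoIII GCACAATT/1: at [10, 33, 56, 73, 86, 107, 115] ⇒ [11, 34, 57, 74, 87, 108, 116]

Pooled cuts: [4, 11, 26, 31, 34, 47, 57, 74, 87, 103, 108, 116]

Fragment lengths:
  [0,4): 4 bp
  [4,11): 7 bp
  [11,26): 15 bp
  [26,31): 5 bp
  [31,34): 3 bp
  [34,47): 13 bp
  [47,57): 10 bp
  [57,74): 17 bp
  [74,87): 13 bp
  [87,103): 16 bp
  [103,108): 5 bp
  [108,116): 8 bp
  [116,128): 12 bp

[3,4,5,5,7,8,10,12,13,13,15,16,17]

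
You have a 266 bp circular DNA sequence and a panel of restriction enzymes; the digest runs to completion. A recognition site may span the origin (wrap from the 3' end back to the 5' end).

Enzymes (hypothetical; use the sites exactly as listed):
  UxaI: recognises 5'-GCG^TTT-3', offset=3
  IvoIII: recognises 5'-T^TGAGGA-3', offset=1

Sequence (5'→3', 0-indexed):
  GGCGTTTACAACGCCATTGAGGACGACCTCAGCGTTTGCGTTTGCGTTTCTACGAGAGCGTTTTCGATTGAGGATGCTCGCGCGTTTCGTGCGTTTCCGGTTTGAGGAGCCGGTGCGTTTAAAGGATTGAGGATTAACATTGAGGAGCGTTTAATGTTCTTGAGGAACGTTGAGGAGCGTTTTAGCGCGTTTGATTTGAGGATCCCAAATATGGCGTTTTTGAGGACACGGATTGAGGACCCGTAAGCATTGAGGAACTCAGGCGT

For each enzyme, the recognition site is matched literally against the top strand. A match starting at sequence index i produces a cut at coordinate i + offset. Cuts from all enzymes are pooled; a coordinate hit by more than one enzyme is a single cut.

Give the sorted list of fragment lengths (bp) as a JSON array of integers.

[4,6,6,7,8,9,9,9,9,10,10,10,11,13,13,13,14,15,16,17,17,20,20]

Per-enzyme occurrences:
  UxaI GCGTTT/3: at [1, 31, 37, 43, 57, 81, 90, 114, 146, 176, 186, 213] ⇒ [4, 34, 40, 46, 60, 84, 93, 117, 149, 179, 189, 216]
  IvoIII TTGAGGA/1: at [16, 67, 101, 126, 139, 159, 169, 195, 219, 232, 249] ⇒ [17, 68, 102, 127, 140, 160, 170, 196, 220, 233, 250]

All cut coordinates (distinct, sorted): [4, 17, 34, 40, 46, 60, 68, 84, 93, 102, 117, 127, 140, 149, 160, 170, 179, 189, 196, 216, 220, 233, 250]

Fragment lengths:
  4→17: 13 bp
  17→34: 17 bp
  34→40: 6 bp
  40→46: 6 bp
  46→60: 14 bp
  60→68: 8 bp
  68→84: 16 bp
  84→93: 9 bp
  93→102: 9 bp
  102→117: 15 bp
  117→127: 10 bp
  127→140: 13 bp
  140→149: 9 bp
  149→160: 11 bp
  160→170: 10 bp
  170→179: 9 bp
  179→189: 10 bp
  189→196: 7 bp
  196→216: 20 bp
  216→220: 4 bp
  220→233: 13 bp
  233→250: 17 bp
  250→4 (wrap): 266-250+4 = 20 bp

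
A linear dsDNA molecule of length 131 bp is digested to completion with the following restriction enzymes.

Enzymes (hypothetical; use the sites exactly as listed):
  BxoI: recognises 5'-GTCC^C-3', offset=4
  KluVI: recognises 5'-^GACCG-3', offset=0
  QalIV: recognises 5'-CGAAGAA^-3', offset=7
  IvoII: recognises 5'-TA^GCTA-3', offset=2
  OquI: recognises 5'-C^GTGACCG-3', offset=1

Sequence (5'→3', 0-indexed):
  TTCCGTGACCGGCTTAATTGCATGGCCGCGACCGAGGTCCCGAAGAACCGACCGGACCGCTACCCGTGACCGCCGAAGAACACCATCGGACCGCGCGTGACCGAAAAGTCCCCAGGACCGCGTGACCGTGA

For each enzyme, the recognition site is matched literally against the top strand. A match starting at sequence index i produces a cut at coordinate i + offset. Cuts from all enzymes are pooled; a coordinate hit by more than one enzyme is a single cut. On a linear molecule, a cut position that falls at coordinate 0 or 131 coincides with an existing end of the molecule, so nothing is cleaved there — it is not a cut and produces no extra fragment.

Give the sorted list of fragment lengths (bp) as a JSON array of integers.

[2,2,2,2,2,4,4,5,6,7,8,8,8,11,11,13,13,23]

Site scan:
  BxoI GTCCC/4: at [36, 107] ⇒ [40, 111]
  KluVI GACCG/0: at [6, 29, 49, 54, 67, 88, 98, 115, 123] ⇒ [6, 29, 49, 54, 67, 88, 98, 115, 123]
  QalIV CGAAGAA/7: at [40, 73] ⇒ [47, 80]
  IvoII (TAGCTA, off=2): no sites
  OquI CGTGACCG/1: at [3, 64, 95, 120] ⇒ [4, 65, 96, 121]

Pooled cuts: [4, 6, 29, 40, 47, 49, 54, 65, 67, 80, 88, 96, 98, 111, 115, 121, 123]

Fragment lengths:
  [0,4): 4 bp
  [4,6): 2 bp
  [6,29): 23 bp
  [29,40): 11 bp
  [40,47): 7 bp
  [47,49): 2 bp
  [49,54): 5 bp
  [54,65): 11 bp
  [65,67): 2 bp
  [67,80): 13 bp
  [80,88): 8 bp
  [88,96): 8 bp
  [96,98): 2 bp
  [98,111): 13 bp
  [111,115): 4 bp
  [115,121): 6 bp
  [121,123): 2 bp
  [123,131): 8 bp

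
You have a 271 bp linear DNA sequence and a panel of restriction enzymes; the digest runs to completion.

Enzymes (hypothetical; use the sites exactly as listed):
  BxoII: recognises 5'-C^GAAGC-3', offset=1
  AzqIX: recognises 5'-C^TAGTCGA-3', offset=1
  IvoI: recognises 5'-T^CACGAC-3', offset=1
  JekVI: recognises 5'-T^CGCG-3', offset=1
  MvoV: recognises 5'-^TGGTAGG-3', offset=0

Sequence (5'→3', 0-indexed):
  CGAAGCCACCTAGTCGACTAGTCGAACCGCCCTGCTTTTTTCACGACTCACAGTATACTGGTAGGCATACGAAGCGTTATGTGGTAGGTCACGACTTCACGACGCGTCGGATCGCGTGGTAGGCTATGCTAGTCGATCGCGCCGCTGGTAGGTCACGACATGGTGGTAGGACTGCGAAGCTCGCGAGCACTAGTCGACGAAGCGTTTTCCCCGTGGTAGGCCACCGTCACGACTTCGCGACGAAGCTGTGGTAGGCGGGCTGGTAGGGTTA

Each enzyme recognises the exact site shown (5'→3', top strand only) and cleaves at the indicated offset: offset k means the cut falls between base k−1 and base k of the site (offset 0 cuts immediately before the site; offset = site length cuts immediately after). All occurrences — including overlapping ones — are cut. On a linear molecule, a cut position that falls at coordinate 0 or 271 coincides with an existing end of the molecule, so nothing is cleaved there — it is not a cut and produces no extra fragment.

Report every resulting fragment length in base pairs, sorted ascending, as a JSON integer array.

[1,4,6,6,7,8,8,8,8,8,8,8,8,9,9,10,11,11,12,12,12,13,14,15,15,17,23]

Scan for sites:
  BxoII CGAAGC/1: at [0, 69, 174, 197, 240] ⇒ [1, 70, 175, 198, 241]
  AzqIX CTAGTCGA/1: at [9, 17, 128, 189] ⇒ [10, 18, 129, 190]
  IvoI TCACGAC/1: at [40, 88, 96, 152, 226] ⇒ [41, 89, 97, 153, 227]
  JekVI TCGCG/1: at [111, 136, 180, 234] ⇒ [112, 137, 181, 235]
  MvoV TGGTAGG/0: at [58, 81, 116, 145, 163, 213, 248, 260] ⇒ [58, 81, 116, 145, 163, 213, 248, 260]

All cut coordinates (distinct, sorted): [1, 10, 18, 41, 58, 70, 81, 89, 97, 112, 116, 129, 137, 145, 153, 163, 175, 181, 190, 198, 213, 227, 235, 241, 248, 260]

Fragment lengths:
  [0,1): 1 bp
  [1,10): 9 bp
  [10,18): 8 bp
  [18,41): 23 bp
  [41,58): 17 bp
  [58,70): 12 bp
  [70,81): 11 bp
  [81,89): 8 bp
  [89,97): 8 bp
  [97,112): 15 bp
  [112,116): 4 bp
  [116,129): 13 bp
  [129,137): 8 bp
  [137,145): 8 bp
  [145,153): 8 bp
  [153,163): 10 bp
  [163,175): 12 bp
  [175,181): 6 bp
  [181,190): 9 bp
  [190,198): 8 bp
  [198,213): 15 bp
  [213,227): 14 bp
  [227,235): 8 bp
  [235,241): 6 bp
  [241,248): 7 bp
  [248,260): 12 bp
  [260,271): 11 bp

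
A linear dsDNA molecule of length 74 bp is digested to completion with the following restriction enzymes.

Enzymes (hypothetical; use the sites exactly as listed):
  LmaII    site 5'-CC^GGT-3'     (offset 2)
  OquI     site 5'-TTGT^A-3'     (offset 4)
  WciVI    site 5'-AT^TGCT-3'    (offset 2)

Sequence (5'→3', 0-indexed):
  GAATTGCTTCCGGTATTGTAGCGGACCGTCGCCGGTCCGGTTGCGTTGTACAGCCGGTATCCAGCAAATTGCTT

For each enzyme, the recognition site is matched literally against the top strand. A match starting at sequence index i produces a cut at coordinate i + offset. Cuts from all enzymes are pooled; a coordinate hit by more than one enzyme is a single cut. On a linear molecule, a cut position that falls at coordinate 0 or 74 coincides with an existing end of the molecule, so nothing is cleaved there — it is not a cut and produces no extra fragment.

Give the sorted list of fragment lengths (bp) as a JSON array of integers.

Site scan:
  LmaII CCGGT/2: at [9, 31, 36, 53] ⇒ [11, 33, 38, 55]
  OquI TTGTA/4: at [15, 45] ⇒ [19, 49]
  WciVI ATTGCT/2: at [2, 67] ⇒ [4, 69]

Pooled cuts: [4, 11, 19, 33, 38, 49, 55, 69]

Fragment lengths:
  [0,4): 4 bp
  [4,11): 7 bp
  [11,19): 8 bp
  [19,33): 14 bp
  [33,38): 5 bp
  [38,49): 11 bp
  [49,55): 6 bp
  [55,69): 14 bp
  [69,74): 5 bp

[4,5,5,6,7,8,11,14,14]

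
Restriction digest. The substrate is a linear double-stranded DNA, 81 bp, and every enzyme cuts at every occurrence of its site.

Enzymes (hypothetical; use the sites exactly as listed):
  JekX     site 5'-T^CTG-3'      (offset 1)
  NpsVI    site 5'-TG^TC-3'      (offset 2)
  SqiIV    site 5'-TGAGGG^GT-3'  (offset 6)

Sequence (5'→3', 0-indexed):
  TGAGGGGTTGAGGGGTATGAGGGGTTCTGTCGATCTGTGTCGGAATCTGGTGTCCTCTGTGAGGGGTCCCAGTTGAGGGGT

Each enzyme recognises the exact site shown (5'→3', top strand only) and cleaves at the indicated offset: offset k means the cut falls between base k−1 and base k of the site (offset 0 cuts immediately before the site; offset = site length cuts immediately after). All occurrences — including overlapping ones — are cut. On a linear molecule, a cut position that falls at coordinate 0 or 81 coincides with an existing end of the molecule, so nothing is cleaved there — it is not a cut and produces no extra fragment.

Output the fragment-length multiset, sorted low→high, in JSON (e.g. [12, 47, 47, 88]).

Site scan:
  JekX (TCTG, off=1): starts [25, 33, 45, 55] → cuts [26, 34, 46, 56]
  NpsVI (TGTC, off=2): starts [27, 37, 50] → cuts [29, 39, 52]
  SqiIV (TGAGGGGT, off=6): starts [0, 8, 17, 59, 73] → cuts [6, 14, 23, 65, 79]

All cut coordinates (distinct, sorted): [6, 14, 23, 26, 29, 34, 39, 46, 52, 56, 65, 79]

Fragment lengths:
  [0,6): 6 bp
  [6,14): 8 bp
  [14,23): 9 bp
  [23,26): 3 bp
  [26,29): 3 bp
  [29,34): 5 bp
  [34,39): 5 bp
  [39,46): 7 bp
  [46,52): 6 bp
  [52,56): 4 bp
  [56,65): 9 bp
  [65,79): 14 bp
  [79,81): 2 bp

[2,3,3,4,5,5,6,6,7,8,9,9,14]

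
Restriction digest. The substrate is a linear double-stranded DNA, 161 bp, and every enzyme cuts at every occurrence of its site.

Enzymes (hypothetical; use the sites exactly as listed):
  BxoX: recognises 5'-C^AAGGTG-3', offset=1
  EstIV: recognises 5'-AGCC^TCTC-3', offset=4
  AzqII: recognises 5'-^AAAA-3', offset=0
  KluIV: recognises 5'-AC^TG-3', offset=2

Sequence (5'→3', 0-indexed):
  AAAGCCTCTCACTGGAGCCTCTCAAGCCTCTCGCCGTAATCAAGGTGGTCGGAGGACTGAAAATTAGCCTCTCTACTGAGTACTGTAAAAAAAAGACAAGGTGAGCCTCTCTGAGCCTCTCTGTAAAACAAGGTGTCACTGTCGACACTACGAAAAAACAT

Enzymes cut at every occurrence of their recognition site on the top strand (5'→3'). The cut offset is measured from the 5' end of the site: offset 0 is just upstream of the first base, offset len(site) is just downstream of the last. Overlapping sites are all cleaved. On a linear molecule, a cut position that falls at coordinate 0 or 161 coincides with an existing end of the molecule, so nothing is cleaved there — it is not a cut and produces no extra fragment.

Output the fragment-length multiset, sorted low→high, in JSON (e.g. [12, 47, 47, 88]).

[1,1,1,1,1,1,2,3,5,6,6,7,7,7,7,7,7,9,10,10,10,10,13,13,16]

Site scan:
  BxoX (CAAGGTG, off=1): starts [40, 96, 128] → cuts [41, 97, 129]
  EstIV (AGCCTCTC, off=4): starts [2, 15, 24, 65, 103, 113] → cuts [6, 19, 28, 69, 107, 117]
  AzqII (AAAA, off=0): starts [59, 86, 87, 88, 89, 90, 124, 152, 153, 154] → cuts [59, 86, 87, 88, 89, 90, 124, 152, 153, 154]
  KluIV (ACTG, off=2): starts [10, 55, 74, 81, 137] → cuts [12, 57, 76, 83, 139]

All cut coordinates (distinct, sorted): [6, 12, 19, 28, 41, 57, 59, 69, 76, 83, 86, 87, 88, 89, 90, 97, 107, 117, 124, 129, 139, 152, 153, 154]

Fragment lengths:
  [0,6): 6 bp
  [6,12): 6 bp
  [12,19): 7 bp
  [19,28): 9 bp
  [28,41): 13 bp
  [41,57): 16 bp
  [57,59): 2 bp
  [59,69): 10 bp
  [69,76): 7 bp
  [76,83): 7 bp
  [83,86): 3 bp
  [86,87): 1 bp
  [87,88): 1 bp
  [88,89): 1 bp
  [89,90): 1 bp
  [90,97): 7 bp
  [97,107): 10 bp
  [107,117): 10 bp
  [117,124): 7 bp
  [124,129): 5 bp
  [129,139): 10 bp
  [139,152): 13 bp
  [152,153): 1 bp
  [153,154): 1 bp
  [154,161): 7 bp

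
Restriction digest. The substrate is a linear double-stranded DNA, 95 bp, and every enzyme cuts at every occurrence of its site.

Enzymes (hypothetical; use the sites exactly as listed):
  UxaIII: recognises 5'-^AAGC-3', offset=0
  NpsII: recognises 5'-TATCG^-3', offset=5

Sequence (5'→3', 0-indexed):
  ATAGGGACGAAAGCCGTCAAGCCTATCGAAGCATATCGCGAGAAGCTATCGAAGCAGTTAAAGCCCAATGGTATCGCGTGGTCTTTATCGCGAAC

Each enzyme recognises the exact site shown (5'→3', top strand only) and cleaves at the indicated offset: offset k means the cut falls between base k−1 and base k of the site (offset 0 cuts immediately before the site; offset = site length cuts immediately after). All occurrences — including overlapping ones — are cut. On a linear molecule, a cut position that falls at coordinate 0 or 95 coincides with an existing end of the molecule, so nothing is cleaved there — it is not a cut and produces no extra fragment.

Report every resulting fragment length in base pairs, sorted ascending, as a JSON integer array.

[4,5,8,9,9,10,10,10,14,16]

Per-enzyme occurrences:
  UxaIII AAGC/0: at [10, 18, 28, 42, 51, 60] ⇒ [10, 18, 28, 42, 51, 60]
  NpsII TATCG/5: at [23, 33, 46, 71, 85] ⇒ [28, 38, 51, 76, 90]

All cut coordinates (distinct, sorted): [10, 18, 28, 38, 42, 51, 60, 76, 90]

Fragments:
  [0,10): 10 bp
  [10,18): 8 bp
  [18,28): 10 bp
  [28,38): 10 bp
  [38,42): 4 bp
  [42,51): 9 bp
  [51,60): 9 bp
  [60,76): 16 bp
  [76,90): 14 bp
  [90,95): 5 bp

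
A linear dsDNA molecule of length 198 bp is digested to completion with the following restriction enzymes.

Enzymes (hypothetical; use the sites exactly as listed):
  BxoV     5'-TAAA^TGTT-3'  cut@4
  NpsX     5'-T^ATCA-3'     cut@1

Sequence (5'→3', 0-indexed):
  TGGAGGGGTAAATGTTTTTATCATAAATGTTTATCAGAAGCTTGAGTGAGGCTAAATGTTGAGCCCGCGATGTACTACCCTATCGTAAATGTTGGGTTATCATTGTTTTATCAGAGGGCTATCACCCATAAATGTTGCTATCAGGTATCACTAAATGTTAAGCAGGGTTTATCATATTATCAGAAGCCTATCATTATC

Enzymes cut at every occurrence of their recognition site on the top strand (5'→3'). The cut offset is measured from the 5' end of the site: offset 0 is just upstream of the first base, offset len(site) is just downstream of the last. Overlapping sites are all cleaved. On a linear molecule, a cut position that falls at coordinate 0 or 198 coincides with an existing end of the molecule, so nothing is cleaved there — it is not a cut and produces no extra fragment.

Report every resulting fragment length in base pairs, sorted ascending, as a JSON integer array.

[5,7,7,7,8,8,9,9,9,11,11,11,12,12,15,24,33]

Per-enzyme occurrences:
  BxoV (TAAATGTT, off=4): starts [8, 23, 52, 85, 128, 151] → cuts [12, 27, 56, 89, 132, 155]
  NpsX (TATCA, off=1): starts [18, 31, 97, 108, 119, 138, 145, 169, 177, 188] → cuts [19, 32, 98, 109, 120, 139, 146, 170, 178, 189]

All cut coordinates (distinct, sorted): [12, 19, 27, 32, 56, 89, 98, 109, 120, 132, 139, 146, 155, 170, 178, 189]

Fragment lengths:
  [0,12): 12 bp
  [12,19): 7 bp
  [19,27): 8 bp
  [27,32): 5 bp
  [32,56): 24 bp
  [56,89): 33 bp
  [89,98): 9 bp
  [98,109): 11 bp
  [109,120): 11 bp
  [120,132): 12 bp
  [132,139): 7 bp
  [139,146): 7 bp
  [146,155): 9 bp
  [155,170): 15 bp
  [170,178): 8 bp
  [178,189): 11 bp
  [189,198): 9 bp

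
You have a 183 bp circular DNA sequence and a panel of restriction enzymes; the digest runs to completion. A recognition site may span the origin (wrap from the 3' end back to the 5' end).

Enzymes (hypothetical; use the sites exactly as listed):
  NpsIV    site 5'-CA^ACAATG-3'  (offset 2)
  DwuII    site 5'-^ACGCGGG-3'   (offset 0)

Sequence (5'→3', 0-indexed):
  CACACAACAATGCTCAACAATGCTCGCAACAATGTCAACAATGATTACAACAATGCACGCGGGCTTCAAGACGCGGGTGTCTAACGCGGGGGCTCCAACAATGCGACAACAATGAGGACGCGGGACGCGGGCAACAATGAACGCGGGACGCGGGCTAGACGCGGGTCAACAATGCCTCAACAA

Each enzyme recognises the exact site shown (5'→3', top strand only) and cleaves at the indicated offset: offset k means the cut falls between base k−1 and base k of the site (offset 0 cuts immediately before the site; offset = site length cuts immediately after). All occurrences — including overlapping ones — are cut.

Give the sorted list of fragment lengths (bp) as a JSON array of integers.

[7,7,7,7,9,9,9,10,10,11,11,12,12,13,14,14,21]

Site scan:
  NpsIV CAACAATG/2: at [4, 14, 26, 35, 47, 95, 106, 131, 166] ⇒ [6, 16, 28, 37, 49, 97, 108, 133, 168]
  DwuII ACGCGGG/0: at [56, 70, 83, 117, 124, 140, 147, 158] ⇒ [56, 70, 83, 117, 124, 140, 147, 158]

All cut coordinates (distinct, sorted): [6, 16, 28, 37, 49, 56, 70, 83, 97, 108, 117, 124, 133, 140, 147, 158, 168]

Fragments:
  6→16: 10 bp
  16→28: 12 bp
  28→37: 9 bp
  37→49: 12 bp
  49→56: 7 bp
  56→70: 14 bp
  70→83: 13 bp
  83→97: 14 bp
  97→108: 11 bp
  108→117: 9 bp
  117→124: 7 bp
  124→133: 9 bp
  133→140: 7 bp
  140→147: 7 bp
  147→158: 11 bp
  158→168: 10 bp
  168→6 (wrap): 183-168+6 = 21 bp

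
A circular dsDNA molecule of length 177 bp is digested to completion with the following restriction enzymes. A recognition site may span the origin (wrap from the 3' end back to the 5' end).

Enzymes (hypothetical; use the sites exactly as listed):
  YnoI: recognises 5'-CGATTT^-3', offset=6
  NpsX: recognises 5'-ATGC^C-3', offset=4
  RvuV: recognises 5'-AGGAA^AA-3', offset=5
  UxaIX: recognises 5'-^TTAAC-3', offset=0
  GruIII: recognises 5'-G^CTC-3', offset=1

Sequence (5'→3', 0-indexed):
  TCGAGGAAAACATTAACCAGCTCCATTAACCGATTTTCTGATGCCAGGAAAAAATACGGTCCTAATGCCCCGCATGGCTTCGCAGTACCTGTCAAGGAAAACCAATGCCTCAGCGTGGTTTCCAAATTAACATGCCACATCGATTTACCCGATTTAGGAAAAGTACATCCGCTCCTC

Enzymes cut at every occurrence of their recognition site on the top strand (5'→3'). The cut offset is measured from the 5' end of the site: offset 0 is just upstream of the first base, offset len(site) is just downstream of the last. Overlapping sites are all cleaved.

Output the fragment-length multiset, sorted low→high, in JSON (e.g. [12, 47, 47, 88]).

Scan for sites:
  YnoI CGATTT/6: at [30, 140, 149] ⇒ [36, 146, 155]
  NpsX ATGCC/4: at [40, 64, 104, 131] ⇒ [44, 68, 108, 135]
  RvuV AGGAAAA/5: at [3, 45, 94, 155] ⇒ [8, 50, 99, 160]
  UxaIX TTAAC/0: at [12, 25, 126] ⇒ [12, 25, 126]
  GruIII GCTC/1: at [19, 170] ⇒ [20, 171]

All cut coordinates (distinct, sorted): [8, 12, 20, 25, 36, 44, 50, 68, 99, 108, 126, 135, 146, 155, 160, 171]

Fragments:
  8→12: 4 bp
  12→20: 8 bp
  20→25: 5 bp
  25→36: 11 bp
  36→44: 8 bp
  44→50: 6 bp
  50→68: 18 bp
  68→99: 31 bp
  99→108: 9 bp
  108→126: 18 bp
  126→135: 9 bp
  135→146: 11 bp
  146→155: 9 bp
  155→160: 5 bp
  160→171: 11 bp
  171→8 (wrap): 177-171+8 = 14 bp

[4,5,5,6,8,8,9,9,9,11,11,11,14,18,18,31]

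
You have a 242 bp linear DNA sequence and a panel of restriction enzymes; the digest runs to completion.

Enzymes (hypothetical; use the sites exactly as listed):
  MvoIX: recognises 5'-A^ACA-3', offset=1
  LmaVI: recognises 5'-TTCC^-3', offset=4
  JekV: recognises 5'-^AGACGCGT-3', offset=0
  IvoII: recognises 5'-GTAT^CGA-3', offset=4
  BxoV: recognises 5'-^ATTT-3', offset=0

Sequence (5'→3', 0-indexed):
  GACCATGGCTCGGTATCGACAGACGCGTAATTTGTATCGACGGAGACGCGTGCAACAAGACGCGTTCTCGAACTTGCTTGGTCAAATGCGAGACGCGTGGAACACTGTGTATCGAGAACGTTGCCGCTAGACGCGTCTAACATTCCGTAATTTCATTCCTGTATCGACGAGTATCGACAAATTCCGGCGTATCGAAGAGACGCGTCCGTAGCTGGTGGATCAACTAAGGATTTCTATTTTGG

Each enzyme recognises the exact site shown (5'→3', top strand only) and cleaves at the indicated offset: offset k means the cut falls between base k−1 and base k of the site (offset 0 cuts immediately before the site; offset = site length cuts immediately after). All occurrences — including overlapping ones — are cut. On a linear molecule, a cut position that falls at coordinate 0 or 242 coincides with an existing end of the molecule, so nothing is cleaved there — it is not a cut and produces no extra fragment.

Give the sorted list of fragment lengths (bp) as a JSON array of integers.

[3,3,4,5,5,6,6,7,7,7,8,9,10,10,11,11,11,11,11,16,16,32,33]

Scan for sites:
  MvoIX (AACA, off=1): starts [53, 100, 138] → cuts [54, 101, 139]
  LmaVI (TTCC, off=4): starts [142, 155, 181] → cuts [146, 159, 185]
  JekV (AGACGCGT, off=0): starts [20, 43, 57, 90, 128, 197] → cuts [20, 43, 57, 90, 128, 197]
  IvoII (GTATCGA, off=4): starts [12, 33, 108, 160, 170, 188] → cuts [16, 37, 112, 164, 174, 192]
  BxoV (ATTT, off=0): starts [29, 149, 229, 235] → cuts [29, 149, 229, 235]

Pooled cuts: [16, 20, 29, 37, 43, 54, 57, 90, 101, 112, 128, 139, 146, 149, 159, 164, 174, 185, 192, 197, 229, 235]

Fragments:
  [0,16): 16 bp
  [16,20): 4 bp
  [20,29): 9 bp
  [29,37): 8 bp
  [37,43): 6 bp
  [43,54): 11 bp
  [54,57): 3 bp
  [57,90): 33 bp
  [90,101): 11 bp
  [101,112): 11 bp
  [112,128): 16 bp
  [128,139): 11 bp
  [139,146): 7 bp
  [146,149): 3 bp
  [149,159): 10 bp
  [159,164): 5 bp
  [164,174): 10 bp
  [174,185): 11 bp
  [185,192): 7 bp
  [192,197): 5 bp
  [197,229): 32 bp
  [229,235): 6 bp
  [235,242): 7 bp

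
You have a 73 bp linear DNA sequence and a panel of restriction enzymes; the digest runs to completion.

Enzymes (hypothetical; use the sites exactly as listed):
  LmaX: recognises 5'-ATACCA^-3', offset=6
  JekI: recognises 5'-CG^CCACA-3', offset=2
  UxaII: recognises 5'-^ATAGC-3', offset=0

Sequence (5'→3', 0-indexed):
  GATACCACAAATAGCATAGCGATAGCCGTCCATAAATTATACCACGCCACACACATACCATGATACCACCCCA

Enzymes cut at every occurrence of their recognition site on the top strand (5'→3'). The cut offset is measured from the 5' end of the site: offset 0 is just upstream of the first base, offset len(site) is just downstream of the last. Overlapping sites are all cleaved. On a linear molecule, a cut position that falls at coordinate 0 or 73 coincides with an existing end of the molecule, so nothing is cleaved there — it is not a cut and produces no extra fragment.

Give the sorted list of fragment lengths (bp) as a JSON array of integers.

Scan for sites:
  LmaX ATACCA/6: at [1, 38, 54, 62] ⇒ [7, 44, 60, 68]
  JekI CGCCACA/2: at [44] ⇒ [46]
  UxaII ATAGC/0: at [10, 15, 21] ⇒ [10, 15, 21]

Pooled cuts: [7, 10, 15, 21, 44, 46, 60, 68]

Fragment lengths:
  [0,7): 7 bp
  [7,10): 3 bp
  [10,15): 5 bp
  [15,21): 6 bp
  [21,44): 23 bp
  [44,46): 2 bp
  [46,60): 14 bp
  [60,68): 8 bp
  [68,73): 5 bp

[2,3,5,5,6,7,8,14,23]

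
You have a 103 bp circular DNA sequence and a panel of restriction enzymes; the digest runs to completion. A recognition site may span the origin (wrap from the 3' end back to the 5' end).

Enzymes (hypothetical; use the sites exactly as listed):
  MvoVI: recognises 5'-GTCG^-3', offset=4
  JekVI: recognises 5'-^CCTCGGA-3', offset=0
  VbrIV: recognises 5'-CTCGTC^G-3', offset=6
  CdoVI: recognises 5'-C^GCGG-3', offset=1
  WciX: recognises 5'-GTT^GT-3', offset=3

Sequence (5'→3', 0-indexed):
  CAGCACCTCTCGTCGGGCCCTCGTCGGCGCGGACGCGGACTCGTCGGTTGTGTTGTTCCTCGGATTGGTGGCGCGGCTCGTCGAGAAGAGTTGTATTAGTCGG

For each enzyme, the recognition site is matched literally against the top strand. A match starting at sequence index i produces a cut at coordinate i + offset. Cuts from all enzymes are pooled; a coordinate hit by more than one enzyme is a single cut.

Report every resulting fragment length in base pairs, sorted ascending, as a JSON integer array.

[1,1,1,1,2,3,3,5,6,9,10,10,10,11,15,15]

Site scan:
  MvoVI (GTCG, off=4): starts [11, 22, 42, 79, 98] → cuts [15, 26, 46, 83, 102]
  JekVI (CCTCGGA, off=0): starts [57] → cuts [57]
  VbrIV (CTCGTCG, off=6): starts [8, 19, 39, 76] → cuts [14, 25, 45, 82]
  CdoVI (CGCGG, off=1): starts [27, 33, 71] → cuts [28, 34, 72]
  WciX (GTTGT, off=3): starts [46, 51, 89] → cuts [49, 54, 92]

Pooled cuts: [14, 15, 25, 26, 28, 34, 45, 46, 49, 54, 57, 72, 82, 83, 92, 102]

Fragment lengths:
  14→15: 1 bp
  15→25: 10 bp
  25→26: 1 bp
  26→28: 2 bp
  28→34: 6 bp
  34→45: 11 bp
  45→46: 1 bp
  46→49: 3 bp
  49→54: 5 bp
  54→57: 3 bp
  57→72: 15 bp
  72→82: 10 bp
  82→83: 1 bp
  83→92: 9 bp
  92→102: 10 bp
  102→14 (wrap): 103-102+14 = 15 bp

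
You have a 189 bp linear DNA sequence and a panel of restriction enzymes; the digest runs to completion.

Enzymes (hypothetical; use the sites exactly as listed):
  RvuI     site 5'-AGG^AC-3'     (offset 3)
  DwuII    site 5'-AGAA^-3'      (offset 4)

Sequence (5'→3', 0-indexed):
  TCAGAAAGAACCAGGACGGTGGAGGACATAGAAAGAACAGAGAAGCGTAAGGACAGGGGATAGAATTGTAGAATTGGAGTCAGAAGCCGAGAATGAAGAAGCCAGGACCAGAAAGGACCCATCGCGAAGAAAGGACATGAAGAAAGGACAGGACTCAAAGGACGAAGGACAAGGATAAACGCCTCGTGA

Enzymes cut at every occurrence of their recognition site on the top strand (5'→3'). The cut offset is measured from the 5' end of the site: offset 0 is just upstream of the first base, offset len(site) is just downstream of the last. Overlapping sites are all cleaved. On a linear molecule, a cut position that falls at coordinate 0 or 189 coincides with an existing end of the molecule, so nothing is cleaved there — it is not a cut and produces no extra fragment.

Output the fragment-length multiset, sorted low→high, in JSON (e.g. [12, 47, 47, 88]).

Scan for sites:
  RvuI AGGAC/3: at [12, 22, 49, 103, 113, 131, 144, 149, 158, 165] ⇒ [15, 25, 52, 106, 116, 134, 147, 152, 161, 168]
  DwuII AGAA/4: at [2, 6, 29, 33, 40, 61, 69, 81, 89, 96, 109, 127, 140] ⇒ [6, 10, 33, 37, 44, 65, 73, 85, 93, 100, 113, 131, 144]

All cut coordinates (distinct, sorted): [6, 10, 15, 25, 33, 37, 44, 52, 65, 73, 85, 93, 100, 106, 113, 116, 131, 134, 144, 147, 152, 161, 168]

Fragments:
  [0,6): 6 bp
  [6,10): 4 bp
  [10,15): 5 bp
  [15,25): 10 bp
  [25,33): 8 bp
  [33,37): 4 bp
  [37,44): 7 bp
  [44,52): 8 bp
  [52,65): 13 bp
  [65,73): 8 bp
  [73,85): 12 bp
  [85,93): 8 bp
  [93,100): 7 bp
  [100,106): 6 bp
  [106,113): 7 bp
  [113,116): 3 bp
  [116,131): 15 bp
  [131,134): 3 bp
  [134,144): 10 bp
  [144,147): 3 bp
  [147,152): 5 bp
  [152,161): 9 bp
  [161,168): 7 bp
  [168,189): 21 bp

[3,3,3,4,4,5,5,6,6,7,7,7,7,8,8,8,8,9,10,10,12,13,15,21]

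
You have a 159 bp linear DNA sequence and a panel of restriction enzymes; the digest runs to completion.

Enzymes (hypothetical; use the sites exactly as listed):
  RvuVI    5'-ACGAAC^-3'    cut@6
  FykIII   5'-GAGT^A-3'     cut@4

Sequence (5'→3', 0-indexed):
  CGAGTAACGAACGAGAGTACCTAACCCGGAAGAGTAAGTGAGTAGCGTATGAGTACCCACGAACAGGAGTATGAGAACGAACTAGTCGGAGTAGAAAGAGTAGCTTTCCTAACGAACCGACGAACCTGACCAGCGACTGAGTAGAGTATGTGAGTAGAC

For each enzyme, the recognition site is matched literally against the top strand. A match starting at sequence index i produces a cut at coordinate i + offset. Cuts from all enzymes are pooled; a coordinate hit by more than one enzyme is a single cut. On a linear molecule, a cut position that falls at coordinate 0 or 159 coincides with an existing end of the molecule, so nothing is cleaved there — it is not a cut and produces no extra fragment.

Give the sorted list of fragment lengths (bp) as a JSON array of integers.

[4,5,5,6,6,7,8,8,8,9,10,10,11,12,16,17,17]

Scan for sites:
  RvuVI ACGAAC/6: at [6, 58, 76, 111, 119] ⇒ [12, 64, 82, 117, 125]
  FykIII GAGTA/4: at [1, 14, 31, 39, 50, 66, 88, 97, 138, 143, 151] ⇒ [5, 18, 35, 43, 54, 70, 92, 101, 142, 147, 155]

Pooled cuts: [5, 12, 18, 35, 43, 54, 64, 70, 82, 92, 101, 117, 125, 142, 147, 155]

Fragment lengths:
  [0,5): 5 bp
  [5,12): 7 bp
  [12,18): 6 bp
  [18,35): 17 bp
  [35,43): 8 bp
  [43,54): 11 bp
  [54,64): 10 bp
  [64,70): 6 bp
  [70,82): 12 bp
  [82,92): 10 bp
  [92,101): 9 bp
  [101,117): 16 bp
  [117,125): 8 bp
  [125,142): 17 bp
  [142,147): 5 bp
  [147,155): 8 bp
  [155,159): 4 bp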